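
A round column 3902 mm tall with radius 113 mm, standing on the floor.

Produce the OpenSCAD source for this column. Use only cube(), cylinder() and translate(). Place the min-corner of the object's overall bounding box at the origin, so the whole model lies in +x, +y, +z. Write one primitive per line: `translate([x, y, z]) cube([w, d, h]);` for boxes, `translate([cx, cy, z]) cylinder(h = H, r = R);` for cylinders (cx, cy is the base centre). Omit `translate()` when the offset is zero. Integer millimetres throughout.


translate([113, 113, 0]) cylinder(h = 3902, r = 113);


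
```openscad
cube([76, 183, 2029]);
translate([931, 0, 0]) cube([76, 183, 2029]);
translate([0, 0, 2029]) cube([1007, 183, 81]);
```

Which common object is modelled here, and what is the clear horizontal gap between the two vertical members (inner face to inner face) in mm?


A door frame. The clear opening width is 855 mm.

Two 2029 mm tall posts with a header on top — a door frame. The left jamb is 76 mm wide at x = 0; the right jamb starts at x = 931. The clear opening is 931 − 76 = 855 mm.


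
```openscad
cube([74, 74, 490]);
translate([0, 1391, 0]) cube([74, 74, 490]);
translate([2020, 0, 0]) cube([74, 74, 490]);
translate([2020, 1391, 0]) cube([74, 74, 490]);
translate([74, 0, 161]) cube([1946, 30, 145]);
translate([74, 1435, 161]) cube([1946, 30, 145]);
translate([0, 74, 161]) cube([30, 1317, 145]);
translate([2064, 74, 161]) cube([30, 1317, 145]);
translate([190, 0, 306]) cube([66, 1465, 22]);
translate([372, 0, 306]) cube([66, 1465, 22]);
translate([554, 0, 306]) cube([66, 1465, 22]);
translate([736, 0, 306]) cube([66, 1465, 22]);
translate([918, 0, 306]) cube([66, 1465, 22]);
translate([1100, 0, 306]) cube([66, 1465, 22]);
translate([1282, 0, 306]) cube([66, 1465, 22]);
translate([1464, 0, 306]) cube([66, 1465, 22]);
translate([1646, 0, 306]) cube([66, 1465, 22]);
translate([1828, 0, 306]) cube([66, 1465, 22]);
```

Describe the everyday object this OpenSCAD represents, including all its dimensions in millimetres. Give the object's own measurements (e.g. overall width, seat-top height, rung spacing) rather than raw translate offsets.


A bed frame 2094 mm long (x) by 1465 mm wide (y). Four 74×74 mm corner posts, 490 mm tall, at the corners of the footprint. Four rails of 30 mm thickness and 145 mm height run between adjacent posts with their undersides at z = 161 mm, their outer faces flush with the outside of the frame (the two x-running rails run between the posts' inner faces; the two y-running rails run between the posts' inner faces). 10 slats, each 66 mm wide (x) and 22 mm thick, lie across the top of the two x-running rails, running the full 1465 mm width of the frame in y; along x they sit between the end posts with a 116 mm gap after the −x posts and between neighbouring slats, leaving 126 mm before the +x posts.


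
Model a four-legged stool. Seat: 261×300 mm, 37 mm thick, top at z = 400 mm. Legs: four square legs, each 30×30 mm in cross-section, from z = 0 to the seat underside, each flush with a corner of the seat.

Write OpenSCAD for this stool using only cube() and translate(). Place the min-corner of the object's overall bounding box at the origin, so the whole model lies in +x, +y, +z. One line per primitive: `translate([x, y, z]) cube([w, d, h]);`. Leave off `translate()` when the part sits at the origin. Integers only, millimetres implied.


translate([0, 0, 363]) cube([261, 300, 37]);
cube([30, 30, 363]);
translate([231, 0, 0]) cube([30, 30, 363]);
translate([0, 270, 0]) cube([30, 30, 363]);
translate([231, 270, 0]) cube([30, 30, 363]);


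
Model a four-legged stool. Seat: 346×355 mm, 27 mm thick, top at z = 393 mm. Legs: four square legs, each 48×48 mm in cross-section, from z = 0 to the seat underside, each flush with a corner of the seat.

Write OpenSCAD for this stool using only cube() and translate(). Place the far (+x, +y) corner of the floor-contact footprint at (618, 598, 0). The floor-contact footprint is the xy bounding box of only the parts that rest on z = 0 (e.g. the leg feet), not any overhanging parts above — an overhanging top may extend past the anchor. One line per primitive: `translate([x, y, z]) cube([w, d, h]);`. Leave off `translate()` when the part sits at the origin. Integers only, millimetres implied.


translate([272, 243, 366]) cube([346, 355, 27]);
translate([272, 243, 0]) cube([48, 48, 366]);
translate([570, 243, 0]) cube([48, 48, 366]);
translate([272, 550, 0]) cube([48, 48, 366]);
translate([570, 550, 0]) cube([48, 48, 366]);


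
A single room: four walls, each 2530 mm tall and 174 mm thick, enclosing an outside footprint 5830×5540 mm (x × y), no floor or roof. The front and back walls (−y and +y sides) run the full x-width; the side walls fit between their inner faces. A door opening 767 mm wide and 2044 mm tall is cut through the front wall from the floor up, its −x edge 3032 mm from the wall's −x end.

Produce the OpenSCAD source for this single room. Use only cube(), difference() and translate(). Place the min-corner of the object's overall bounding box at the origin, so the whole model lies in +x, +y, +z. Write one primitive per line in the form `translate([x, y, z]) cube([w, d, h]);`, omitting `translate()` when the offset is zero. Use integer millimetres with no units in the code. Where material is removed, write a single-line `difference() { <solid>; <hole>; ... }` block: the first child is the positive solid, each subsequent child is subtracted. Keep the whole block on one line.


difference() { cube([5830, 174, 2530]); translate([3032, 0, 0]) cube([767, 174, 2044]); }
translate([0, 5366, 0]) cube([5830, 174, 2530]);
translate([0, 174, 0]) cube([174, 5192, 2530]);
translate([5656, 174, 0]) cube([174, 5192, 2530]);


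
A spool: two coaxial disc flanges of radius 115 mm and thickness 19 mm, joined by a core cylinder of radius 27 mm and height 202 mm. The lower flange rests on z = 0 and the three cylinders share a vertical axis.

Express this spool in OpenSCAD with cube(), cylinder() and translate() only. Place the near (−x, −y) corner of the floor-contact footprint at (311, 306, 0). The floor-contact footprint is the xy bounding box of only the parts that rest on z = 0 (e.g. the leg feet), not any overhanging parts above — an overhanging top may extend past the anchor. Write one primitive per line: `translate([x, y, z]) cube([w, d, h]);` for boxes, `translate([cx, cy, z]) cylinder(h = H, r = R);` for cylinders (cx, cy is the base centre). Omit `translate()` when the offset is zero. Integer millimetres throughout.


translate([426, 421, 0]) cylinder(h = 19, r = 115);
translate([426, 421, 19]) cylinder(h = 202, r = 27);
translate([426, 421, 221]) cylinder(h = 19, r = 115);


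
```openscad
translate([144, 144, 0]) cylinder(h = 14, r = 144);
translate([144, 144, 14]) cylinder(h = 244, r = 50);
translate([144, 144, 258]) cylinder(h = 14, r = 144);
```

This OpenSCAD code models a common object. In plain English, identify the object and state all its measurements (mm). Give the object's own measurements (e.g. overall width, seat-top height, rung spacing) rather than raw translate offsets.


A spool: two coaxial disc flanges of radius 144 mm and thickness 14 mm, joined by a core cylinder of radius 50 mm and height 244 mm. The lower flange rests on z = 0 and the three cylinders share a vertical axis.


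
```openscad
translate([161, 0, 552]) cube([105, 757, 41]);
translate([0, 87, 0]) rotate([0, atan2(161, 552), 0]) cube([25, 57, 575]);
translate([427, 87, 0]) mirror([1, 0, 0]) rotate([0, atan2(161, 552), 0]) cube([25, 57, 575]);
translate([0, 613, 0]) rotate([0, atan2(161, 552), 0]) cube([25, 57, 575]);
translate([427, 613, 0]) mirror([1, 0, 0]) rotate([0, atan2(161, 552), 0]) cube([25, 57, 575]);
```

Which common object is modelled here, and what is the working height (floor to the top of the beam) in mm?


A sawhorse. The overall height is 593 mm.

A beam across two mirrored pairs of raked legs — a sawhorse. The beam's underside is at z = 552 (matching the legs' vertical rise in atan2(161, 552)) and the beam is 41 mm tall, so its top is at 552 + 41 = 593 mm. The raked legs top out at the beam's underside, so that is the highest point.


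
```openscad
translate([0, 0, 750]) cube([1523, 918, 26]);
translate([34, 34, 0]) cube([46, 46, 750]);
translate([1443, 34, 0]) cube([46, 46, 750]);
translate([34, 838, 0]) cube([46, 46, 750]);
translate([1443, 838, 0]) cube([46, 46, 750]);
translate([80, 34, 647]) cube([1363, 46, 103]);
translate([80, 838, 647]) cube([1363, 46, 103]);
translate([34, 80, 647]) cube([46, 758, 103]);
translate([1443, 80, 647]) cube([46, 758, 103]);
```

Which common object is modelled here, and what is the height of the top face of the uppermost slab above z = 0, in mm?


A table. The table height is 776 mm.

A 1523×918×26 slab sits at z = 750 on four 46 mm square posts — a table. The top surface is at 750 + 26 = 776 mm.


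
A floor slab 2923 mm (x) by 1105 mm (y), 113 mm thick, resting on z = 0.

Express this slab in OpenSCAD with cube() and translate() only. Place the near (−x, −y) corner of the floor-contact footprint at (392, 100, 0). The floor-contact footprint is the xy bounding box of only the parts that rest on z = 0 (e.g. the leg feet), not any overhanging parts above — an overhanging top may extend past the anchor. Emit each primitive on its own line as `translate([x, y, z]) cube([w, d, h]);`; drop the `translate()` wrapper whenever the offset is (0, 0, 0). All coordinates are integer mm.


translate([392, 100, 0]) cube([2923, 1105, 113]);


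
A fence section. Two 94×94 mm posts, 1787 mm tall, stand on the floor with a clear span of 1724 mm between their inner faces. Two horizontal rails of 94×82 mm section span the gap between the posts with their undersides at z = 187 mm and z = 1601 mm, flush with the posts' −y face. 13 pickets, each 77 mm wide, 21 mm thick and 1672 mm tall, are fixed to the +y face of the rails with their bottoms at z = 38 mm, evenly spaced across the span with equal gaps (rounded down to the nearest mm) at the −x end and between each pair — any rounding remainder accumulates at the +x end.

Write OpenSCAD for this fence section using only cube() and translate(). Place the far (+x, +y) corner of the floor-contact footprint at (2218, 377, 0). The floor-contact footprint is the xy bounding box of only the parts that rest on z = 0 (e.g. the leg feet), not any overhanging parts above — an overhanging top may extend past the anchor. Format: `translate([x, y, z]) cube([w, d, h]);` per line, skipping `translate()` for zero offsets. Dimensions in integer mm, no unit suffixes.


translate([306, 283, 0]) cube([94, 94, 1787]);
translate([2124, 283, 0]) cube([94, 94, 1787]);
translate([400, 283, 187]) cube([1724, 94, 82]);
translate([400, 283, 1601]) cube([1724, 94, 82]);
translate([451, 377, 38]) cube([77, 21, 1672]);
translate([579, 377, 38]) cube([77, 21, 1672]);
translate([707, 377, 38]) cube([77, 21, 1672]);
translate([835, 377, 38]) cube([77, 21, 1672]);
translate([963, 377, 38]) cube([77, 21, 1672]);
translate([1091, 377, 38]) cube([77, 21, 1672]);
translate([1219, 377, 38]) cube([77, 21, 1672]);
translate([1347, 377, 38]) cube([77, 21, 1672]);
translate([1475, 377, 38]) cube([77, 21, 1672]);
translate([1603, 377, 38]) cube([77, 21, 1672]);
translate([1731, 377, 38]) cube([77, 21, 1672]);
translate([1859, 377, 38]) cube([77, 21, 1672]);
translate([1987, 377, 38]) cube([77, 21, 1672]);


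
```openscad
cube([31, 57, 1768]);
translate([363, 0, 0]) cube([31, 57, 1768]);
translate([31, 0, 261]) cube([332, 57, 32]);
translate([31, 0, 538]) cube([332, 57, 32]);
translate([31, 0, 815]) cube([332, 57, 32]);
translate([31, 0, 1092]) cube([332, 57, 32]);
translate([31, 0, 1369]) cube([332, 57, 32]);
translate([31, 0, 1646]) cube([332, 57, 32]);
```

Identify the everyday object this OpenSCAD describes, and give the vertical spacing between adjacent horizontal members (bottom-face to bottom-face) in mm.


A ladder. The rung spacing is 277 mm.

Two tall 31×57 posts with 6 short bars between them — a ladder. Adjacent rungs sit at z = 261 and z = 538, so the spacing is 538 − 261 = 277 mm.


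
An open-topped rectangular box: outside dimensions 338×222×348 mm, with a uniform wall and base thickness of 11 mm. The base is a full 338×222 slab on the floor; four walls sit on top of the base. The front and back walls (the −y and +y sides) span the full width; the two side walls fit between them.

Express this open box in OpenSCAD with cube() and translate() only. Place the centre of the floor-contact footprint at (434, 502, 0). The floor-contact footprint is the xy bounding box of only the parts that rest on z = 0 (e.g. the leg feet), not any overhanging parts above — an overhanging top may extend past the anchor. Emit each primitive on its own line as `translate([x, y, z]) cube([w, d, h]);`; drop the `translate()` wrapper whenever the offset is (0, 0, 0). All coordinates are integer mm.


translate([265, 391, 0]) cube([338, 222, 11]);
translate([265, 391, 11]) cube([338, 11, 337]);
translate([265, 602, 11]) cube([338, 11, 337]);
translate([265, 402, 11]) cube([11, 200, 337]);
translate([592, 402, 11]) cube([11, 200, 337]);


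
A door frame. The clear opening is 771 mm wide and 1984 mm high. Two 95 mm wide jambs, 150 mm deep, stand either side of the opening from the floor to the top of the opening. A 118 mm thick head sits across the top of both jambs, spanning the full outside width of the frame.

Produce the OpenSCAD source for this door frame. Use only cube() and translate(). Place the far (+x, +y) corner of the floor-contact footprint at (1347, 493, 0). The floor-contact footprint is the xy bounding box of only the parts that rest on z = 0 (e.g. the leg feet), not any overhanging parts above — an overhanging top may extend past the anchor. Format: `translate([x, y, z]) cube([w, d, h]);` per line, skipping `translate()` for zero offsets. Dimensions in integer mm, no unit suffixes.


translate([386, 343, 0]) cube([95, 150, 1984]);
translate([1252, 343, 0]) cube([95, 150, 1984]);
translate([386, 343, 1984]) cube([961, 150, 118]);


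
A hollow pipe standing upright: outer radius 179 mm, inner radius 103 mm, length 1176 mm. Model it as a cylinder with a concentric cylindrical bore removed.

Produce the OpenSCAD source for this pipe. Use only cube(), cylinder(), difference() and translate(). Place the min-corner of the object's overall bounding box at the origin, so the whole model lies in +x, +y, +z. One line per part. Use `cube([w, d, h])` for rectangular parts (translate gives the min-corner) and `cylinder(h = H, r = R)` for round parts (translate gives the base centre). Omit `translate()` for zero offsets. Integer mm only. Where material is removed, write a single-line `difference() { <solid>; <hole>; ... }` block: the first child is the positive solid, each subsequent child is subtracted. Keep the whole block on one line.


difference() { translate([179, 179, 0]) cylinder(h = 1176, r = 179); translate([179, 179, 0]) cylinder(h = 1176, r = 103); }


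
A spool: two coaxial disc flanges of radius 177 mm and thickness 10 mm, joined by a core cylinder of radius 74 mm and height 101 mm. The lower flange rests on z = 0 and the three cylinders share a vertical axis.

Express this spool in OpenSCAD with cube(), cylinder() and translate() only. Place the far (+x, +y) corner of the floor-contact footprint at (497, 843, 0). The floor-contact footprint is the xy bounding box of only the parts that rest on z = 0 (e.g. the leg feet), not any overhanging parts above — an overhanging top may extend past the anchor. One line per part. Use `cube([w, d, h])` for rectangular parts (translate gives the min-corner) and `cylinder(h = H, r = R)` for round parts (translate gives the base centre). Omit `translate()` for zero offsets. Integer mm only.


translate([320, 666, 0]) cylinder(h = 10, r = 177);
translate([320, 666, 10]) cylinder(h = 101, r = 74);
translate([320, 666, 111]) cylinder(h = 10, r = 177);


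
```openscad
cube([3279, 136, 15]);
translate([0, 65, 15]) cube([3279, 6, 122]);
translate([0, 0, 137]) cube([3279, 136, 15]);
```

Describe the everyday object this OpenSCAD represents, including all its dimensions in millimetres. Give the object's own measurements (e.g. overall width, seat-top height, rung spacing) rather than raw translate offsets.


An I-beam lying along x, 3279 mm long. Overall section height 152 mm. Two flanges 136 mm wide (y) and 15 mm thick, one on the floor and one at the top; a web 6 mm thick runs between them, centred on the flange width.


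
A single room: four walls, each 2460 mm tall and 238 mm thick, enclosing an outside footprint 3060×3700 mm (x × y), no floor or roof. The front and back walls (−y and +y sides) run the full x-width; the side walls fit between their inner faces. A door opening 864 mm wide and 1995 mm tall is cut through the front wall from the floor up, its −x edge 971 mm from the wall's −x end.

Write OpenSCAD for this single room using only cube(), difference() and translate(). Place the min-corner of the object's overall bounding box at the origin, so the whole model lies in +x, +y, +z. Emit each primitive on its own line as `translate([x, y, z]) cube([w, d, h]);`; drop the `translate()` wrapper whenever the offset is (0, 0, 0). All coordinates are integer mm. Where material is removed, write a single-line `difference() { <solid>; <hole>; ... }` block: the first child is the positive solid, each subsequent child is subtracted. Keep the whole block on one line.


difference() { cube([3060, 238, 2460]); translate([971, 0, 0]) cube([864, 238, 1995]); }
translate([0, 3462, 0]) cube([3060, 238, 2460]);
translate([0, 238, 0]) cube([238, 3224, 2460]);
translate([2822, 238, 0]) cube([238, 3224, 2460]);


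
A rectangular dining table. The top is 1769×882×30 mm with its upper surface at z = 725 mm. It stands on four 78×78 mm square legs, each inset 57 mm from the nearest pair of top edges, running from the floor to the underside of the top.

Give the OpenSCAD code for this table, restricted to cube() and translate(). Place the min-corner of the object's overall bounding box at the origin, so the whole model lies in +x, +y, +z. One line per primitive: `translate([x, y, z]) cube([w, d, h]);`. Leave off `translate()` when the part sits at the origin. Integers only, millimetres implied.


// leg_h = 725 - 30 = 695
translate([0, 0, 695]) cube([1769, 882, 30]);
translate([57, 57, 0]) cube([78, 78, 695]);
translate([1634, 57, 0]) cube([78, 78, 695]);
translate([57, 747, 0]) cube([78, 78, 695]);
translate([1634, 747, 0]) cube([78, 78, 695]);


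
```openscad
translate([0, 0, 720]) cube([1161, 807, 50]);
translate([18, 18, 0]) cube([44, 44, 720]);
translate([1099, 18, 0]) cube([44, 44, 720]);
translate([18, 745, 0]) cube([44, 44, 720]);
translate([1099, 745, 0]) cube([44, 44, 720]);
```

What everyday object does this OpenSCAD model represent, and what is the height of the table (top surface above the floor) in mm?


A table. The table height is 770 mm.

A 1161×807×50 slab sits at z = 720 on four 44 mm square posts — a table. The top surface is at 720 + 50 = 770 mm.


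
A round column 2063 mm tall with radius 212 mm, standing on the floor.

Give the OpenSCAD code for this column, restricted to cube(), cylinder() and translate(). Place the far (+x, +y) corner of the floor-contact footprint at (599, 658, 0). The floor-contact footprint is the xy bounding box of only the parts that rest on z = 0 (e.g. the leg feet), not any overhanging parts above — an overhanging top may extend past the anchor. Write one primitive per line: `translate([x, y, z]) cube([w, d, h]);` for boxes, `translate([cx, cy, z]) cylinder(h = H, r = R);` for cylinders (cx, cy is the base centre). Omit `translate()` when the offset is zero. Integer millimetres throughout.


translate([387, 446, 0]) cylinder(h = 2063, r = 212);


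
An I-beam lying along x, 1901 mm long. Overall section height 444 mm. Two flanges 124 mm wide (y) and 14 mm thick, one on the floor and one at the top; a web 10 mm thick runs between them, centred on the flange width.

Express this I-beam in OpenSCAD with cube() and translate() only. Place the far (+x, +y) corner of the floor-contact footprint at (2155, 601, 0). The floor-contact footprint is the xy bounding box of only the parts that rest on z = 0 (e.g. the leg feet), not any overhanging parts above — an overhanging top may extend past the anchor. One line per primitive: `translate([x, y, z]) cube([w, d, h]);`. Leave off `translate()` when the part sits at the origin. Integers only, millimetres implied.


translate([254, 477, 0]) cube([1901, 124, 14]);
translate([254, 534, 14]) cube([1901, 10, 416]);
translate([254, 477, 430]) cube([1901, 124, 14]);


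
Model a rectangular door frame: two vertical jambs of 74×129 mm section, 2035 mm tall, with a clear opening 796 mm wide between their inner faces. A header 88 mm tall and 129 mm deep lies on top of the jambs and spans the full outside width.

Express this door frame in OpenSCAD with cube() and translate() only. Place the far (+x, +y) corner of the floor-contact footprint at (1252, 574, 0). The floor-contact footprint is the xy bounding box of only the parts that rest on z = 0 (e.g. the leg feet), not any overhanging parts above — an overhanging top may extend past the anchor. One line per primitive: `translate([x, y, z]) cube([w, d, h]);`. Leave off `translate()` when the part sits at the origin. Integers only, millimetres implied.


translate([308, 445, 0]) cube([74, 129, 2035]);
translate([1178, 445, 0]) cube([74, 129, 2035]);
translate([308, 445, 2035]) cube([944, 129, 88]);


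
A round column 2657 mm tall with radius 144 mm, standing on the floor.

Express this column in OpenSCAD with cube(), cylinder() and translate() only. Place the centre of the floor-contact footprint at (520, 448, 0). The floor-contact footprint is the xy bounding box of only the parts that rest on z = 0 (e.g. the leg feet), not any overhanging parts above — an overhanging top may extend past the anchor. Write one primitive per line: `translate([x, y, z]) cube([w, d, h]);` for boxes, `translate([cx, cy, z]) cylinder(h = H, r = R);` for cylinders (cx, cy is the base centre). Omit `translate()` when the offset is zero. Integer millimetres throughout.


translate([520, 448, 0]) cylinder(h = 2657, r = 144);


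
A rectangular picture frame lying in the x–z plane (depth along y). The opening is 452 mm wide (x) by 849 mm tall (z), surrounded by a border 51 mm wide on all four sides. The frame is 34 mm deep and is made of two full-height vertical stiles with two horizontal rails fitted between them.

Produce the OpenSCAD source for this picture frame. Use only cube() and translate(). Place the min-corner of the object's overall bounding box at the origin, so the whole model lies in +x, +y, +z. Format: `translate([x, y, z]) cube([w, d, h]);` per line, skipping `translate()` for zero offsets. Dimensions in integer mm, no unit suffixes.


cube([51, 34, 951]);
translate([503, 0, 0]) cube([51, 34, 951]);
translate([51, 0, 0]) cube([452, 34, 51]);
translate([51, 0, 900]) cube([452, 34, 51]);


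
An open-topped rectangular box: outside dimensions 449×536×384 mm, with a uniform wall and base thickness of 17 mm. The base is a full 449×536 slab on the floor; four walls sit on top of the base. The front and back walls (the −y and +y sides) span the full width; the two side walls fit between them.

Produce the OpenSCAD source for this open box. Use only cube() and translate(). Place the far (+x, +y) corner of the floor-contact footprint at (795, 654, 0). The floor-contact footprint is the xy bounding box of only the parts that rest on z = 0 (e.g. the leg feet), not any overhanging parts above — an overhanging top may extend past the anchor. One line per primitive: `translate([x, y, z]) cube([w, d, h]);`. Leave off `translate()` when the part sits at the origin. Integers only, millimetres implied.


translate([346, 118, 0]) cube([449, 536, 17]);
translate([346, 118, 17]) cube([449, 17, 367]);
translate([346, 637, 17]) cube([449, 17, 367]);
translate([346, 135, 17]) cube([17, 502, 367]);
translate([778, 135, 17]) cube([17, 502, 367]);


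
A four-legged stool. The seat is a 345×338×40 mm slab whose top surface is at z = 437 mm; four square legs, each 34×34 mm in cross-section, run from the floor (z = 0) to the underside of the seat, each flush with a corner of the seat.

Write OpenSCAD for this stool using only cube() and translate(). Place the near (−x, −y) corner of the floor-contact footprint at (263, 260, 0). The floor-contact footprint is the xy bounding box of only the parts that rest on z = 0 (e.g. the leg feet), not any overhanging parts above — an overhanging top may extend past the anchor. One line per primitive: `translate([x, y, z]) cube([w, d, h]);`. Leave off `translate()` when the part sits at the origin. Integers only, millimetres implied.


translate([263, 260, 397]) cube([345, 338, 40]);
translate([263, 260, 0]) cube([34, 34, 397]);
translate([574, 260, 0]) cube([34, 34, 397]);
translate([263, 564, 0]) cube([34, 34, 397]);
translate([574, 564, 0]) cube([34, 34, 397]);


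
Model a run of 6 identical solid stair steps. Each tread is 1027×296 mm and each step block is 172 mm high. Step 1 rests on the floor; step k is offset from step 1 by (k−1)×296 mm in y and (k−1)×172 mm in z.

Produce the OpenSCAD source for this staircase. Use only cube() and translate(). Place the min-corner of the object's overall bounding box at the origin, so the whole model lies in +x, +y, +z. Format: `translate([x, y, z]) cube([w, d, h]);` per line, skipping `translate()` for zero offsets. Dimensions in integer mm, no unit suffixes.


cube([1027, 296, 172]);
translate([0, 296, 172]) cube([1027, 296, 172]);
translate([0, 592, 344]) cube([1027, 296, 172]);
translate([0, 888, 516]) cube([1027, 296, 172]);
translate([0, 1184, 688]) cube([1027, 296, 172]);
translate([0, 1480, 860]) cube([1027, 296, 172]);


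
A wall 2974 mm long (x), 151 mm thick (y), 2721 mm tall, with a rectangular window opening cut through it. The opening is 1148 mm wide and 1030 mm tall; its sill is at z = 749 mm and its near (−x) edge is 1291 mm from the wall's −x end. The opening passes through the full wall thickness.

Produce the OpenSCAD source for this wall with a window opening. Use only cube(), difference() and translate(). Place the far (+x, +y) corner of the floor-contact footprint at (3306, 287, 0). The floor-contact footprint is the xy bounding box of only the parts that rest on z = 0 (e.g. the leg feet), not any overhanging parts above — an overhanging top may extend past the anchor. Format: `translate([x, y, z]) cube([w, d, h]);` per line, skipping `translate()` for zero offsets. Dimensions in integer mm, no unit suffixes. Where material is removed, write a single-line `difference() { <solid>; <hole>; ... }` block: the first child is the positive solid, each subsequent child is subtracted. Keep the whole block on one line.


difference() { translate([332, 136, 0]) cube([2974, 151, 2721]); translate([1623, 136, 749]) cube([1148, 151, 1030]); }


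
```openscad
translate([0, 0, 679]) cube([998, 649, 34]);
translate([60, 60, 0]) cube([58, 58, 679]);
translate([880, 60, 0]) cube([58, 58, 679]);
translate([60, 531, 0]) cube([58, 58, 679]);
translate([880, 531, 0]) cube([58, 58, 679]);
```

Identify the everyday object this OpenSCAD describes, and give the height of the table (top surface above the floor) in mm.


A table. The table height is 713 mm.

A 998×649×34 slab sits at z = 679 on four 58 mm square posts — a table. The top surface is at 679 + 34 = 713 mm.


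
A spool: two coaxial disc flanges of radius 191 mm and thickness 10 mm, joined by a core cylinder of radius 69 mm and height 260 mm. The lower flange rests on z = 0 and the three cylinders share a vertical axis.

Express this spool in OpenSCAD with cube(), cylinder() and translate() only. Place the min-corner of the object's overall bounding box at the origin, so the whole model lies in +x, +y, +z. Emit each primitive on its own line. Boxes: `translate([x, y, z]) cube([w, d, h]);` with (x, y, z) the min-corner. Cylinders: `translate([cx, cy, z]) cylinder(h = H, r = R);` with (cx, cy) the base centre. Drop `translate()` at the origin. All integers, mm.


translate([191, 191, 0]) cylinder(h = 10, r = 191);
translate([191, 191, 10]) cylinder(h = 260, r = 69);
translate([191, 191, 270]) cylinder(h = 10, r = 191);


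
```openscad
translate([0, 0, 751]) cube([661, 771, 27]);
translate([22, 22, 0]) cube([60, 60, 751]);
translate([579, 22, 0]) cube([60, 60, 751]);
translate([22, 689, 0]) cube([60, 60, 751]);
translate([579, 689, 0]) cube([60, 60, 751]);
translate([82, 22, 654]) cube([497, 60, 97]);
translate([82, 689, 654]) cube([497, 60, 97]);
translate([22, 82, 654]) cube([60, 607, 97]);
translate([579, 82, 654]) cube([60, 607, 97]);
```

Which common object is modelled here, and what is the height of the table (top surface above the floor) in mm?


A table. The table height is 778 mm.

A 661×771×27 slab sits at z = 751 on four 60 mm square posts — a table. The top surface is at 751 + 27 = 778 mm.


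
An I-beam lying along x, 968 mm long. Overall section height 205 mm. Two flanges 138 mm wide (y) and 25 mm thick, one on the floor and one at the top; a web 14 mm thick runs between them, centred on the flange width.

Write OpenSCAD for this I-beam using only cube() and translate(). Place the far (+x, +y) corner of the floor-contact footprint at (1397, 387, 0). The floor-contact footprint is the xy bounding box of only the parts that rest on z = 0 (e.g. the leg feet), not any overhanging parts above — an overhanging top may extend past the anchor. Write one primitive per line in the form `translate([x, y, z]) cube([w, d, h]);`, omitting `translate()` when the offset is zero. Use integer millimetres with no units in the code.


translate([429, 249, 0]) cube([968, 138, 25]);
translate([429, 311, 25]) cube([968, 14, 155]);
translate([429, 249, 180]) cube([968, 138, 25]);


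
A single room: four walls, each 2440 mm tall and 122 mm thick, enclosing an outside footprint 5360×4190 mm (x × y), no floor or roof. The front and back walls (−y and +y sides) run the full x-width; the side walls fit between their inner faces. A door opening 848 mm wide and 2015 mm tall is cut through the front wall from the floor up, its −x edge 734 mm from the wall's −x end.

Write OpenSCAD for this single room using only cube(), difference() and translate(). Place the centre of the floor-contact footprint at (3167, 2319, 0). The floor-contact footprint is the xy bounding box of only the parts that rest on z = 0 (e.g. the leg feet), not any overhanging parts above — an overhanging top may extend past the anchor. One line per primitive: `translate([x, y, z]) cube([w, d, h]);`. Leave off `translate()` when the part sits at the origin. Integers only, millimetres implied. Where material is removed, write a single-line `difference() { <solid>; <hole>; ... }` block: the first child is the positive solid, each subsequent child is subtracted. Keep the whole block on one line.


difference() { translate([487, 224, 0]) cube([5360, 122, 2440]); translate([1221, 224, 0]) cube([848, 122, 2015]); }
translate([487, 4292, 0]) cube([5360, 122, 2440]);
translate([487, 346, 0]) cube([122, 3946, 2440]);
translate([5725, 346, 0]) cube([122, 3946, 2440]);


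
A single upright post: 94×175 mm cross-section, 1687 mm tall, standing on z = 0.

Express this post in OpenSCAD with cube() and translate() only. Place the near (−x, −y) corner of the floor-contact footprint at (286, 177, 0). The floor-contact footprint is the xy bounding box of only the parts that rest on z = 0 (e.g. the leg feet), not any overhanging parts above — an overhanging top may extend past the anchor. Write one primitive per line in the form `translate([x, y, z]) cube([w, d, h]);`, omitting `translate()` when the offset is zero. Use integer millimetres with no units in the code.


translate([286, 177, 0]) cube([94, 175, 1687]);


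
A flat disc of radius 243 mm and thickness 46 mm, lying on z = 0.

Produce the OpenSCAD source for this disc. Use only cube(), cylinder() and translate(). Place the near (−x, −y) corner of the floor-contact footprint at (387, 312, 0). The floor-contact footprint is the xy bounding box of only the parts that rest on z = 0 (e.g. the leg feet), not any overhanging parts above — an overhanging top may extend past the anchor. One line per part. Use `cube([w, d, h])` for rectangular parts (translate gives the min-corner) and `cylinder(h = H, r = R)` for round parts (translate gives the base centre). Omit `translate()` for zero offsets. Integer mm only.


translate([630, 555, 0]) cylinder(h = 46, r = 243);


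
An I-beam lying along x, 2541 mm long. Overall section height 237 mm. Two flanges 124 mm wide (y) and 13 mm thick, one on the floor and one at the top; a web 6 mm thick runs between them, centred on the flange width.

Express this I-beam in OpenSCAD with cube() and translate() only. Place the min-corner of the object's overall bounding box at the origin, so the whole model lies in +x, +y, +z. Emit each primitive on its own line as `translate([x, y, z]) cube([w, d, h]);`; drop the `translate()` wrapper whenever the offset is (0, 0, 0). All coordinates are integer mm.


cube([2541, 124, 13]);
translate([0, 59, 13]) cube([2541, 6, 211]);
translate([0, 0, 224]) cube([2541, 124, 13]);


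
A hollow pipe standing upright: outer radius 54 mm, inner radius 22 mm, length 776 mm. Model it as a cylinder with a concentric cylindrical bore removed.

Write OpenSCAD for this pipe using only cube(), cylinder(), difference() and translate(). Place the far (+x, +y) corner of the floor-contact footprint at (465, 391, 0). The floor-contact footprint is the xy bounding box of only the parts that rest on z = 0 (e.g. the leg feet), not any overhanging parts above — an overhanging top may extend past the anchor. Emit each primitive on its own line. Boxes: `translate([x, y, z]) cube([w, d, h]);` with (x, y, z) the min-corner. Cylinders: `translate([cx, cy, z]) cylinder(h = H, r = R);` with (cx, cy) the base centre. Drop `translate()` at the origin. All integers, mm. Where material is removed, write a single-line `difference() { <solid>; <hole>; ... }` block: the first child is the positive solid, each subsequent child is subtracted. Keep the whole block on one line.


difference() { translate([411, 337, 0]) cylinder(h = 776, r = 54); translate([411, 337, 0]) cylinder(h = 776, r = 22); }


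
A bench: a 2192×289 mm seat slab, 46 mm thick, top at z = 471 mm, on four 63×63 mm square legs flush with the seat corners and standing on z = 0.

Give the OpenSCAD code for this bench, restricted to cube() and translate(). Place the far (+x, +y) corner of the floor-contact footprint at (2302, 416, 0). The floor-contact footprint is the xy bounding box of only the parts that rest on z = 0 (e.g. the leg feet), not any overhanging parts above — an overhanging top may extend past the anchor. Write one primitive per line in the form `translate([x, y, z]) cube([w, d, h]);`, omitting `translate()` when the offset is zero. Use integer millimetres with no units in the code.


translate([110, 127, 425]) cube([2192, 289, 46]);
translate([110, 127, 0]) cube([63, 63, 425]);
translate([110, 353, 0]) cube([63, 63, 425]);
translate([2239, 127, 0]) cube([63, 63, 425]);
translate([2239, 353, 0]) cube([63, 63, 425]);


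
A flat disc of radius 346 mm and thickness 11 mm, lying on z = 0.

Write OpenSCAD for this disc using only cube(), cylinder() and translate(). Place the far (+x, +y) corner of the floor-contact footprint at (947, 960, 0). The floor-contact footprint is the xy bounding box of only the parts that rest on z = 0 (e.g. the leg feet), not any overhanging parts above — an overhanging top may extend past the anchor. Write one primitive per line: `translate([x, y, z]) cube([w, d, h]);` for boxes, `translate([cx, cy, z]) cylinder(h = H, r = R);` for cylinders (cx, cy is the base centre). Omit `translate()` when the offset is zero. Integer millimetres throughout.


translate([601, 614, 0]) cylinder(h = 11, r = 346);


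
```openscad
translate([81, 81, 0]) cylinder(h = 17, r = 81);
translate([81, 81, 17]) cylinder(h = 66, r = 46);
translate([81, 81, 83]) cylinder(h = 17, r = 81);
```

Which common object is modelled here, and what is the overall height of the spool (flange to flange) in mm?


A spool. The overall height is 100 mm.

Three coaxial cylinders, large–small–large — a spool. Two 17 mm flanges and a 66 mm core give 17 + 66 + 17 = 100 mm.


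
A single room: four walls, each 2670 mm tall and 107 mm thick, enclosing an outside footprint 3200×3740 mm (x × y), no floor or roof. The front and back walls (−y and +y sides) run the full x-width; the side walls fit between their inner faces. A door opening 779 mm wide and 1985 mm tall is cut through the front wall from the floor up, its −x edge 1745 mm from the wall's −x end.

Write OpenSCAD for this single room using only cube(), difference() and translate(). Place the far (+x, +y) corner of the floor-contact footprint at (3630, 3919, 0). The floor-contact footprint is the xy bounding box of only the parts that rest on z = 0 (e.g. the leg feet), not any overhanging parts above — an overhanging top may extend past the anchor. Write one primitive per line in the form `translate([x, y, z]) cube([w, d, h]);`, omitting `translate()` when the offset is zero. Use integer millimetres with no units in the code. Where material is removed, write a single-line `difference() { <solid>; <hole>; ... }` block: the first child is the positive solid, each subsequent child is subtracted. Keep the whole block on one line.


difference() { translate([430, 179, 0]) cube([3200, 107, 2670]); translate([2175, 179, 0]) cube([779, 107, 1985]); }
translate([430, 3812, 0]) cube([3200, 107, 2670]);
translate([430, 286, 0]) cube([107, 3526, 2670]);
translate([3523, 286, 0]) cube([107, 3526, 2670]);


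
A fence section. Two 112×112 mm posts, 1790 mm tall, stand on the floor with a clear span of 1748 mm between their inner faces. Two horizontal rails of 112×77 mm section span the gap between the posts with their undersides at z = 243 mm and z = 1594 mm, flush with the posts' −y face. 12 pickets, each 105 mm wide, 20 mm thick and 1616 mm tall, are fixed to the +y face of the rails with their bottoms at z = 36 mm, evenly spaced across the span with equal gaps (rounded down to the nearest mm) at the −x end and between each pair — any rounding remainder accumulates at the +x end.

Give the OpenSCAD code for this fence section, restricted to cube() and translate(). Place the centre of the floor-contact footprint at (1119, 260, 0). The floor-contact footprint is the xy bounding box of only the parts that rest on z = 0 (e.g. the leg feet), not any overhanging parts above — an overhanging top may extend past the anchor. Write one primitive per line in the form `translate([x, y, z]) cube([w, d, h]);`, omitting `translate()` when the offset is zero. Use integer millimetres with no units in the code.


translate([133, 204, 0]) cube([112, 112, 1790]);
translate([1993, 204, 0]) cube([112, 112, 1790]);
translate([245, 204, 243]) cube([1748, 112, 77]);
translate([245, 204, 1594]) cube([1748, 112, 77]);
translate([282, 316, 36]) cube([105, 20, 1616]);
translate([424, 316, 36]) cube([105, 20, 1616]);
translate([566, 316, 36]) cube([105, 20, 1616]);
translate([708, 316, 36]) cube([105, 20, 1616]);
translate([850, 316, 36]) cube([105, 20, 1616]);
translate([992, 316, 36]) cube([105, 20, 1616]);
translate([1134, 316, 36]) cube([105, 20, 1616]);
translate([1276, 316, 36]) cube([105, 20, 1616]);
translate([1418, 316, 36]) cube([105, 20, 1616]);
translate([1560, 316, 36]) cube([105, 20, 1616]);
translate([1702, 316, 36]) cube([105, 20, 1616]);
translate([1844, 316, 36]) cube([105, 20, 1616]);


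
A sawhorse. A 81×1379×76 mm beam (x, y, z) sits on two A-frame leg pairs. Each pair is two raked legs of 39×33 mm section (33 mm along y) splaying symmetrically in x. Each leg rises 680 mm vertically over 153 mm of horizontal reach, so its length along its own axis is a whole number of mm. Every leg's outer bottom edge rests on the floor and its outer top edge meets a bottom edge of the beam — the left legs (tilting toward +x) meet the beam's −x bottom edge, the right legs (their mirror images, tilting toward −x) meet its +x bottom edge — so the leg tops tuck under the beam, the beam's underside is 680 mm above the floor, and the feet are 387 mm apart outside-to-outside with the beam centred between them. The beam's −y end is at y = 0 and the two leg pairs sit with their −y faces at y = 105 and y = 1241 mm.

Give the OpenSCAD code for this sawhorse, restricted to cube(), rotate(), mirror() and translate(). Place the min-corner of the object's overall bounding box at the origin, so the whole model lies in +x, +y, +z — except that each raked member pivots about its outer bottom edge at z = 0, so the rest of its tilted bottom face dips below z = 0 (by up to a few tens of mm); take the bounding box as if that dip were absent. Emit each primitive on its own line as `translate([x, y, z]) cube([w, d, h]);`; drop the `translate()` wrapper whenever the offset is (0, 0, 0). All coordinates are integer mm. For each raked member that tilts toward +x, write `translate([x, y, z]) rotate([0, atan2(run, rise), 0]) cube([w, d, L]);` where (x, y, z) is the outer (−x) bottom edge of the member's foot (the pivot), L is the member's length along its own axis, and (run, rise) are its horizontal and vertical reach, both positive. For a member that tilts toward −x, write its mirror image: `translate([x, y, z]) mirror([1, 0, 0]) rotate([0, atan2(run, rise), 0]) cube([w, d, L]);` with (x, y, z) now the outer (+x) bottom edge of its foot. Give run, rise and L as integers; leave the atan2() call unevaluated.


// leg length = √(153² + 680²) = 697
// right-leg outer foot x = 2·153 + 81 = 387
// beam min-corner = (153, 0, 680)
translate([153, 0, 680]) cube([81, 1379, 76]);
translate([0, 105, 0]) rotate([0, atan2(153, 680), 0]) cube([39, 33, 697]);
translate([387, 105, 0]) mirror([1, 0, 0]) rotate([0, atan2(153, 680), 0]) cube([39, 33, 697]);
translate([0, 1241, 0]) rotate([0, atan2(153, 680), 0]) cube([39, 33, 697]);
translate([387, 1241, 0]) mirror([1, 0, 0]) rotate([0, atan2(153, 680), 0]) cube([39, 33, 697]);
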